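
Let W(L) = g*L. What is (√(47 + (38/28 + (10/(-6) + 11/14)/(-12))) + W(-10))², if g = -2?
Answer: (240 + √6974)²/144 ≈ 726.80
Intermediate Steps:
W(L) = -2*L
(√(47 + (38/28 + (10/(-6) + 11/14)/(-12))) + W(-10))² = (√(47 + (38/28 + (10/(-6) + 11/14)/(-12))) - 2*(-10))² = (√(47 + (38*(1/28) + (10*(-⅙) + 11*(1/14))*(-1/12))) + 20)² = (√(47 + (19/14 + (-5/3 + 11/14)*(-1/12))) + 20)² = (√(47 + (19/14 - 37/42*(-1/12))) + 20)² = (√(47 + (19/14 + 37/504)) + 20)² = (√(47 + 103/72) + 20)² = (√(3487/72) + 20)² = (√6974/12 + 20)² = (20 + √6974/12)²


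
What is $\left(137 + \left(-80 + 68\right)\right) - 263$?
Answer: $-138$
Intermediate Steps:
$\left(137 + \left(-80 + 68\right)\right) - 263 = \left(137 - 12\right) - 263 = 125 - 263 = -138$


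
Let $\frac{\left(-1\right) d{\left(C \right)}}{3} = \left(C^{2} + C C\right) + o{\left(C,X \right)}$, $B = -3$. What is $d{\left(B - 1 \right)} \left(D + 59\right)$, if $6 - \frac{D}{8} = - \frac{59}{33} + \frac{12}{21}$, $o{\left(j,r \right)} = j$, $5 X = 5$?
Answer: $- \frac{107860}{11} \approx -9805.5$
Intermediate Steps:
$X = 1$ ($X = \frac{1}{5} \cdot 5 = 1$)
$d{\left(C \right)} = - 6 C^{2} - 3 C$ ($d{\left(C \right)} = - 3 \left(\left(C^{2} + C C\right) + C\right) = - 3 \left(\left(C^{2} + C^{2}\right) + C\right) = - 3 \left(2 C^{2} + C\right) = - 3 \left(C + 2 C^{2}\right) = - 6 C^{2} - 3 C$)
$D = \frac{13336}{231}$ ($D = 48 - 8 \left(- \frac{59}{33} + \frac{12}{21}\right) = 48 - 8 \left(\left(-59\right) \frac{1}{33} + 12 \cdot \frac{1}{21}\right) = 48 - 8 \left(- \frac{59}{33} + \frac{4}{7}\right) = 48 - - \frac{2248}{231} = 48 + \frac{2248}{231} = \frac{13336}{231} \approx 57.732$)
$d{\left(B - 1 \right)} \left(D + 59\right) = 3 \left(-3 - 1\right) \left(-1 - 2 \left(-3 - 1\right)\right) \left(\frac{13336}{231} + 59\right) = 3 \left(-3 - 1\right) \left(-1 - 2 \left(-3 - 1\right)\right) \frac{26965}{231} = 3 \left(-4\right) \left(-1 - -8\right) \frac{26965}{231} = 3 \left(-4\right) \left(-1 + 8\right) \frac{26965}{231} = 3 \left(-4\right) 7 \cdot \frac{26965}{231} = \left(-84\right) \frac{26965}{231} = - \frac{107860}{11}$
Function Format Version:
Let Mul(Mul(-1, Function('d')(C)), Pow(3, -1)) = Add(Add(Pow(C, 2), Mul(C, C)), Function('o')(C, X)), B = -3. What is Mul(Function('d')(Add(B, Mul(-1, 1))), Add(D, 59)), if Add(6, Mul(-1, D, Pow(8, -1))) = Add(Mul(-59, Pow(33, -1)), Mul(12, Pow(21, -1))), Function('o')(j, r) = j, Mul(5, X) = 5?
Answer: Rational(-107860, 11) ≈ -9805.5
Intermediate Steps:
X = 1 (X = Mul(Rational(1, 5), 5) = 1)
Function('d')(C) = Add(Mul(-6, Pow(C, 2)), Mul(-3, C)) (Function('d')(C) = Mul(-3, Add(Add(Pow(C, 2), Mul(C, C)), C)) = Mul(-3, Add(Add(Pow(C, 2), Pow(C, 2)), C)) = Mul(-3, Add(Mul(2, Pow(C, 2)), C)) = Mul(-3, Add(C, Mul(2, Pow(C, 2)))) = Add(Mul(-6, Pow(C, 2)), Mul(-3, C)))
D = Rational(13336, 231) (D = Add(48, Mul(-8, Add(Mul(-59, Pow(33, -1)), Mul(12, Pow(21, -1))))) = Add(48, Mul(-8, Add(Mul(-59, Rational(1, 33)), Mul(12, Rational(1, 21))))) = Add(48, Mul(-8, Add(Rational(-59, 33), Rational(4, 7)))) = Add(48, Mul(-8, Rational(-281, 231))) = Add(48, Rational(2248, 231)) = Rational(13336, 231) ≈ 57.732)
Mul(Function('d')(Add(B, Mul(-1, 1))), Add(D, 59)) = Mul(Mul(3, Add(-3, Mul(-1, 1)), Add(-1, Mul(-2, Add(-3, Mul(-1, 1))))), Add(Rational(13336, 231), 59)) = Mul(Mul(3, Add(-3, -1), Add(-1, Mul(-2, Add(-3, -1)))), Rational(26965, 231)) = Mul(Mul(3, -4, Add(-1, Mul(-2, -4))), Rational(26965, 231)) = Mul(Mul(3, -4, Add(-1, 8)), Rational(26965, 231)) = Mul(Mul(3, -4, 7), Rational(26965, 231)) = Mul(-84, Rational(26965, 231)) = Rational(-107860, 11)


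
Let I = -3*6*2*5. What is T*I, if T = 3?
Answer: -540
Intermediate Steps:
I = -180 (I = -36*5 = -3*60 = -180)
T*I = 3*(-180) = -540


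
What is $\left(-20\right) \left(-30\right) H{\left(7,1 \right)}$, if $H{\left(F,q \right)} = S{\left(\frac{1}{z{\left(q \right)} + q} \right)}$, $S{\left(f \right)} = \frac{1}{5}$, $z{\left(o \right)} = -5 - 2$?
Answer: $120$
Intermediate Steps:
$z{\left(o \right)} = -7$
$S{\left(f \right)} = \frac{1}{5}$
$H{\left(F,q \right)} = \frac{1}{5}$
$\left(-20\right) \left(-30\right) H{\left(7,1 \right)} = \left(-20\right) \left(-30\right) \frac{1}{5} = 600 \cdot \frac{1}{5} = 120$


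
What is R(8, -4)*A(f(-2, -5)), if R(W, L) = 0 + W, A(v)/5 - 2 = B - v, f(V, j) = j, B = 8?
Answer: 600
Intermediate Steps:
A(v) = 50 - 5*v (A(v) = 10 + 5*(8 - v) = 10 + (40 - 5*v) = 50 - 5*v)
R(W, L) = W
R(8, -4)*A(f(-2, -5)) = 8*(50 - 5*(-5)) = 8*(50 + 25) = 8*75 = 600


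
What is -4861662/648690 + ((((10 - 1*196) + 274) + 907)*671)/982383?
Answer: -723819910916/106210338045 ≈ -6.8150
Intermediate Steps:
-4861662/648690 + ((((10 - 1*196) + 274) + 907)*671)/982383 = -4861662*1/648690 + ((((10 - 196) + 274) + 907)*671)*(1/982383) = -810277/108115 + (((-186 + 274) + 907)*671)*(1/982383) = -810277/108115 + ((88 + 907)*671)*(1/982383) = -810277/108115 + (995*671)*(1/982383) = -810277/108115 + 667645*(1/982383) = -810277/108115 + 667645/982383 = -723819910916/106210338045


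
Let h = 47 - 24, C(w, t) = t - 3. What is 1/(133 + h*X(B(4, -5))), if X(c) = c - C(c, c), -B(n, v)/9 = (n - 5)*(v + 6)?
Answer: 1/202 ≈ 0.0049505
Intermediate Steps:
C(w, t) = -3 + t
B(n, v) = -9*(-5 + n)*(6 + v) (B(n, v) = -9*(n - 5)*(v + 6) = -9*(-5 + n)*(6 + v))
h = 23
X(c) = 3 (X(c) = c - (-3 + c) = c + (3 - c) = 3)
1/(133 + h*X(B(4, -5))) = 1/(133 + 23*3) = 1/(133 + 69) = 1/202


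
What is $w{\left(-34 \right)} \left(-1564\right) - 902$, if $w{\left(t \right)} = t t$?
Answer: $-1808886$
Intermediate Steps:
$w{\left(t \right)} = t^{2}$
$w{\left(-34 \right)} \left(-1564\right) - 902 = \left(-34\right)^{2} \left(-1564\right) - 902 = 1156 \left(-1564\right) - 902 = -1807984 - 902 = -1808886$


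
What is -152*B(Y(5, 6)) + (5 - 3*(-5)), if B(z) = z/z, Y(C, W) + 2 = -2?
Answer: -132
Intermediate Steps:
Y(C, W) = -4 (Y(C, W) = -2 - 2 = -4)
B(z) = 1
-152*B(Y(5, 6)) + (5 - 3*(-5)) = -152*1 + (5 - 3*(-5)) = -152 + (5 + 15) = -152 + 20 = -132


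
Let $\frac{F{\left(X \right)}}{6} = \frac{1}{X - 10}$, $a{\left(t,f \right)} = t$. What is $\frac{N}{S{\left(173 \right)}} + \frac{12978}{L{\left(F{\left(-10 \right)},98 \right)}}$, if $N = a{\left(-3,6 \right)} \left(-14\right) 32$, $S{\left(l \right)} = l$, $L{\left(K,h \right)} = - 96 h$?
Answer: $\frac{247599}{38752} \approx 6.3893$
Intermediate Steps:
$F{\left(X \right)} = \frac{6}{-10 + X}$ ($F{\left(X \right)} = \frac{6}{X - 10} = \frac{6}{-10 + X}$)
$N = 1344$ ($N = \left(-3\right) \left(-14\right) 32 = 42 \cdot 32 = 1344$)
$\frac{N}{S{\left(173 \right)}} + \frac{12978}{L{\left(F{\left(-10 \right)},98 \right)}} = \frac{1344}{173} + \frac{12978}{\left(-96\right) 98} = 1344 \cdot \frac{1}{173} + \frac{12978}{-9408} = \frac{1344}{173} + 12978 \left(- \frac{1}{9408}\right) = \frac{1344}{173} - \frac{309}{224} = \frac{247599}{38752}$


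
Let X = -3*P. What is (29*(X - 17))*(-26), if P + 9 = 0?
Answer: -7540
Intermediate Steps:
P = -9 (P = -9 + 0 = -9)
X = 27 (X = -3*(-9) = 27)
(29*(X - 17))*(-26) = (29*(27 - 17))*(-26) = (29*10)*(-26) = 290*(-26) = -7540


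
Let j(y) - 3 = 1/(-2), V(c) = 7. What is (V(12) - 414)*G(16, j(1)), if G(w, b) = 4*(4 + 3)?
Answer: -11396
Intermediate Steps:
j(y) = 5/2 (j(y) = 3 + 1/(-2) = 3 - ½ = 5/2)
G(w, b) = 28 (G(w, b) = 4*7 = 28)
(V(12) - 414)*G(16, j(1)) = (7 - 414)*28 = -407*28 = -11396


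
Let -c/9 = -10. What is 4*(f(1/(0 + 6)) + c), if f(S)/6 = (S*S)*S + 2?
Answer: 3673/9 ≈ 408.11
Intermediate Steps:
c = 90 (c = -9*(-10) = 90)
f(S) = 12 + 6*S³ (f(S) = 6*((S*S)*S + 2) = 6*(S²*S + 2) = 6*(S³ + 2) = 6*(2 + S³) = 12 + 6*S³)
4*(f(1/(0 + 6)) + c) = 4*((12 + 6*(1/(0 + 6))³) + 90) = 4*((12 + 6*(1/6)³) + 90) = 4*((12 + 6*(⅙)³) + 90) = 4*((12 + 6*(1/216)) + 90) = 4*((12 + 1/36) + 90) = 4*(433/36 + 90) = 4*(3673/36) = 3673/9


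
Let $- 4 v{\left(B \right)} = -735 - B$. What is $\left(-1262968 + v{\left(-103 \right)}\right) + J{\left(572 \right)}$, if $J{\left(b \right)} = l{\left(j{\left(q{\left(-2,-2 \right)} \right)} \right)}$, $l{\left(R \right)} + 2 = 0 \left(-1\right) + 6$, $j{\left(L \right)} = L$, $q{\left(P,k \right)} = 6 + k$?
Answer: $-1262806$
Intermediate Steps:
$l{\left(R \right)} = 4$ ($l{\left(R \right)} = -2 + \left(0 \left(-1\right) + 6\right) = -2 + \left(0 + 6\right) = -2 + 6 = 4$)
$J{\left(b \right)} = 4$
$v{\left(B \right)} = \frac{735}{4} + \frac{B}{4}$ ($v{\left(B \right)} = - \frac{-735 - B}{4} = \frac{735}{4} + \frac{B}{4}$)
$\left(-1262968 + v{\left(-103 \right)}\right) + J{\left(572 \right)} = \left(-1262968 + \left(\frac{735}{4} + \frac{1}{4} \left(-103\right)\right)\right) + 4 = \left(-1262968 + \left(\frac{735}{4} - \frac{103}{4}\right)\right) + 4 = \left(-1262968 + 158\right) + 4 = -1262810 + 4 = -1262806$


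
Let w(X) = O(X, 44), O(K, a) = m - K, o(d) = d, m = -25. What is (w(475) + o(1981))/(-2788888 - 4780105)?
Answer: -1481/7568993 ≈ -0.00019567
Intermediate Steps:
O(K, a) = -25 - K
w(X) = -25 - X
(w(475) + o(1981))/(-2788888 - 4780105) = ((-25 - 1*475) + 1981)/(-2788888 - 4780105) = ((-25 - 475) + 1981)/(-7568993) = (-500 + 1981)*(-1/7568993) = 1481*(-1/7568993) = -1481/7568993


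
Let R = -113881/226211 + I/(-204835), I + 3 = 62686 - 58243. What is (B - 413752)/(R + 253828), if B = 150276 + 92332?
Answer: -33745176321624/50048221939603 ≈ -0.67425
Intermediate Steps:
I = 4440 (I = -3 + (62686 - 58243) = -3 + 4443 = 4440)
B = 242608
R = -103536985/197174171 (R = -113881/226211 + 4440/(-204835) = -113881*1/226211 + 4440*(-1/204835) = -2423/4813 - 888/40967 = -103536985/197174171 ≈ -0.52510)
(B - 413752)/(R + 253828) = (242608 - 413752)/(-103536985/197174171 + 253828) = -171144/50048221939603/197174171 = -171144*197174171/50048221939603 = -33745176321624/50048221939603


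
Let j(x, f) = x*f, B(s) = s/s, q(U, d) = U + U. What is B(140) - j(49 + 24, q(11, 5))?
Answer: -1605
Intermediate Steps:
q(U, d) = 2*U
B(s) = 1
j(x, f) = f*x
B(140) - j(49 + 24, q(11, 5)) = 1 - 2*11*(49 + 24) = 1 - 22*73 = 1 - 1*1606 = 1 - 1606 = -1605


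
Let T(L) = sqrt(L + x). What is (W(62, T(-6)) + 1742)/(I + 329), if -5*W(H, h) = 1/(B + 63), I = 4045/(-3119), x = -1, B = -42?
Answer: 570493171/107321130 ≈ 5.3158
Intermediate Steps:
I = -4045/3119 (I = 4045*(-1/3119) = -4045/3119 ≈ -1.2969)
T(L) = sqrt(-1 + L) (T(L) = sqrt(L - 1) = sqrt(-1 + L))
W(H, h) = -1/105 (W(H, h) = -1/(5*(-42 + 63)) = -1/5/21 = -1/5*1/21 = -1/105)
(W(62, T(-6)) + 1742)/(I + 329) = (-1/105 + 1742)/(-4045/3119 + 329) = 182909/(105*(1022106/3119)) = (182909/105)*(3119/1022106) = 570493171/107321130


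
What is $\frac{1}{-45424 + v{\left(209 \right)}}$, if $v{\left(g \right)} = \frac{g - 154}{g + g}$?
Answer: $- \frac{38}{1726107} \approx -2.2015 \cdot 10^{-5}$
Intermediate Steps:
$v{\left(g \right)} = \frac{-154 + g}{2 g}$
$\frac{1}{-45424 + v{\left(209 \right)}} = \frac{1}{-45424 + \frac{-154 + 209}{2 \cdot 209}} = \frac{1}{-45424 + \frac{1}{2} \cdot \frac{1}{209} \cdot 55} = \frac{1}{-45424 + \frac{5}{38}} = \frac{1}{- \frac{1726107}{38}} = - \frac{38}{1726107}$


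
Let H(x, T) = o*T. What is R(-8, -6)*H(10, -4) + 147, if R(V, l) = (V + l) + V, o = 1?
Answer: 235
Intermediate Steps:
H(x, T) = T (H(x, T) = 1*T = T)
R(V, l) = l + 2*V
R(-8, -6)*H(10, -4) + 147 = (-6 + 2*(-8))*(-4) + 147 = (-6 - 16)*(-4) + 147 = -22*(-4) + 147 = 88 + 147 = 235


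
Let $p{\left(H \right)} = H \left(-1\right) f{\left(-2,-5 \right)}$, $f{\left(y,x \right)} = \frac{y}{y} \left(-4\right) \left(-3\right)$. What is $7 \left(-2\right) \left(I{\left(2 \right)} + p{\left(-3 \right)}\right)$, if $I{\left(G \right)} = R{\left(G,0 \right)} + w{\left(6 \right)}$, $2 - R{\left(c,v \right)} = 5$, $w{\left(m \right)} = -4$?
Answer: $-406$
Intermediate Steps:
$f{\left(y,x \right)} = 12$ ($f{\left(y,x \right)} = 1 \left(-4\right) \left(-3\right) = \left(-4\right) \left(-3\right) = 12$)
$R{\left(c,v \right)} = -3$ ($R{\left(c,v \right)} = 2 - 5 = -3$)
$p{\left(H \right)} = - 12 H$ ($p{\left(H \right)} = H \left(-1\right) 12 = - H 12 = - 12 H$)
$I{\left(G \right)} = -7$ ($I{\left(G \right)} = -3 - 4 = -7$)
$7 \left(-2\right) \left(I{\left(2 \right)} + p{\left(-3 \right)}\right) = 7 \left(-2\right) \left(-7 - -36\right) = - 14 \left(-7 + 36\right) = \left(-14\right) 29 = -406$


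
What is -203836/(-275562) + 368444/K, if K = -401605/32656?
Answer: -1657727283962794/55333538505 ≈ -29959.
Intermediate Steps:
K = -401605/32656 (K = -401605*1/32656 = -401605/32656 ≈ -12.298)
-203836/(-275562) + 368444/K = -203836/(-275562) + 368444/(-401605/32656) = -203836*(-1/275562) + 368444*(-32656/401605) = 101918/137781 - 12031907264/401605 = -1657727283962794/55333538505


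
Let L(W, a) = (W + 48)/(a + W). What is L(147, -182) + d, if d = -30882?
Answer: -216213/7 ≈ -30888.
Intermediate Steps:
L(W, a) = (48 + W)/(W + a)
L(147, -182) + d = (48 + 147)/(147 - 182) - 30882 = 195/(-35) - 30882 = -1/35*195 - 30882 = -39/7 - 30882 = -216213/7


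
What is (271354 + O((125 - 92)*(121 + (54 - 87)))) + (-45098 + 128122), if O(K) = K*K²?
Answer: 24490413642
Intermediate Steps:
O(K) = K³
(271354 + O((125 - 92)*(121 + (54 - 87)))) + (-45098 + 128122) = (271354 + ((125 - 92)*(121 + (54 - 87)))³) + (-45098 + 128122) = (271354 + (33*(121 - 33))³) + 83024 = (271354 + (33*88)³) + 83024 = (271354 + 2904³) + 83024 = (271354 + 24490059264) + 83024 = 24490330618 + 83024 = 24490413642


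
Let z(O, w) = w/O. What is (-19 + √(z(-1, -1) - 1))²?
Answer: 361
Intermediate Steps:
(-19 + √(z(-1, -1) - 1))² = (-19 + √(-1/(-1) - 1))² = (-19 + √(-1*(-1) - 1))² = (-19 + √(1 - 1))² = (-19 + √0)² = (-19 + 0)² = (-19)² = 361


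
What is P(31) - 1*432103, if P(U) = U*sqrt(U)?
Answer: -432103 + 31*sqrt(31) ≈ -4.3193e+5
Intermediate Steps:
P(U) = U**(3/2)
P(31) - 1*432103 = 31**(3/2) - 1*432103 = 31*sqrt(31) - 432103 = -432103 + 31*sqrt(31)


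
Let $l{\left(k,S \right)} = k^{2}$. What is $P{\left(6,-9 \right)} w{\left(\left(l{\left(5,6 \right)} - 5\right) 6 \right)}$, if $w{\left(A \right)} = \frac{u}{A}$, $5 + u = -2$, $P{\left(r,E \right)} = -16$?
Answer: $\frac{14}{15} \approx 0.93333$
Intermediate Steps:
$u = -7$ ($u = -5 - 2 = -7$)
$w{\left(A \right)} = - \frac{7}{A}$
$P{\left(6,-9 \right)} w{\left(\left(l{\left(5,6 \right)} - 5\right) 6 \right)} = - 16 \left(- \frac{7}{\left(5^{2} - 5\right) 6}\right) = - 16 \left(- \frac{7}{\left(25 - 5\right) 6}\right) = - 16 \left(- \frac{7}{20 \cdot 6}\right) = - 16 \left(- \frac{7}{120}\right) = - 16 \left(\left(-7\right) \frac{1}{120}\right) = \left(-16\right) \left(- \frac{7}{120}\right) = \frac{14}{15}$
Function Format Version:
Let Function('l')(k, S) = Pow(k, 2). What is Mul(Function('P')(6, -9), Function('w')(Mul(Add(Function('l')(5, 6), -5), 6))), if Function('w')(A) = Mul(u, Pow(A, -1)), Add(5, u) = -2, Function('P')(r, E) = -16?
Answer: Rational(14, 15) ≈ 0.93333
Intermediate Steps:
u = -7 (u = Add(-5, -2) = -7)
Function('w')(A) = Mul(-7, Pow(A, -1))
Mul(Function('P')(6, -9), Function('w')(Mul(Add(Function('l')(5, 6), -5), 6))) = Mul(-16, Mul(-7, Pow(Mul(Add(Pow(5, 2), -5), 6), -1))) = Mul(-16, Mul(-7, Pow(Mul(Add(25, -5), 6), -1))) = Mul(-16, Mul(-7, Pow(Mul(20, 6), -1))) = Mul(-16, Mul(-7, Pow(120, -1))) = Mul(-16, Mul(-7, Rational(1, 120))) = Mul(-16, Rational(-7, 120)) = Rational(14, 15)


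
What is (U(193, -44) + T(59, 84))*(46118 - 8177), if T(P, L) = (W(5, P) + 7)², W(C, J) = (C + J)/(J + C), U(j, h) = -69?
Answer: -189705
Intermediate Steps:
W(C, J) = 1 (W(C, J) = (C + J)/(C + J) = 1)
T(P, L) = 64 (T(P, L) = (1 + 7)² = 8² = 64)
(U(193, -44) + T(59, 84))*(46118 - 8177) = (-69 + 64)*(46118 - 8177) = -5*37941 = -189705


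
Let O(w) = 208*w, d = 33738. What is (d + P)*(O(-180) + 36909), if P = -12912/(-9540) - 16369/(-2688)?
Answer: -4254647065257/237440 ≈ -1.7919e+7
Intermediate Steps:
P = 5301881/712320 (P = -12912*(-1/9540) - 16369*(-1/2688) = 1076/795 + 16369/2688 = 5301881/712320 ≈ 7.4431)
(d + P)*(O(-180) + 36909) = (33738 + 5301881/712320)*(208*(-180) + 36909) = 24037554041*(-37440 + 36909)/712320 = (24037554041/712320)*(-531) = -4254647065257/237440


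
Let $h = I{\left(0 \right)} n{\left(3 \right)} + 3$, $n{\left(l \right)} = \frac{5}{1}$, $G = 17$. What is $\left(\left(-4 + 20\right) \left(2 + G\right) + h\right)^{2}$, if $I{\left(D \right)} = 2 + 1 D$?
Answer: $100489$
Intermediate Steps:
$I{\left(D \right)} = 2 + D$
$n{\left(l \right)} = 5$ ($n{\left(l \right)} = 5 \cdot 1 = 5$)
$h = 13$ ($h = \left(2 + 0\right) 5 + 3 = 2 \cdot 5 + 3 = 10 + 3 = 13$)
$\left(\left(-4 + 20\right) \left(2 + G\right) + h\right)^{2} = \left(\left(-4 + 20\right) \left(2 + 17\right) + 13\right)^{2} = \left(16 \cdot 19 + 13\right)^{2} = \left(304 + 13\right)^{2} = 317^{2} = 100489$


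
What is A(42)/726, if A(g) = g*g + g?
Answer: 301/121 ≈ 2.4876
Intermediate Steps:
A(g) = g + g² (A(g) = g² + g = g + g²)
A(42)/726 = (42*(1 + 42))/726 = (42*43)/726 = (1/726)*1806 = 301/121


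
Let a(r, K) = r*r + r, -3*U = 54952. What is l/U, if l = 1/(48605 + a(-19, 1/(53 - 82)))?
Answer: -3/2689735544 ≈ -1.1154e-9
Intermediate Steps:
U = -54952/3 (U = -⅓*54952 = -54952/3 ≈ -18317.)
a(r, K) = r + r² (a(r, K) = r² + r = r + r²)
l = 1/48947 (l = 1/(48605 - 19*(1 - 19)) = 1/(48605 - 19*(-18)) = 1/(48605 + 342) = 1/48947 ≈ 2.0430e-5)
l/U = 1/(48947*(-54952/3)) = (1/48947)*(-3/54952) = -3/2689735544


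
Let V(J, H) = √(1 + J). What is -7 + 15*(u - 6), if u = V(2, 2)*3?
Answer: -97 + 45*√3 ≈ -19.058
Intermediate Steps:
u = 3*√3 (u = √(1 + 2)*3 = √3*3 = 3*√3 ≈ 5.1962)
-7 + 15*(u - 6) = -7 + 15*(3*√3 - 6) = -7 + 15*(-6 + 3*√3) = -7 + (-90 + 45*√3) = -97 + 45*√3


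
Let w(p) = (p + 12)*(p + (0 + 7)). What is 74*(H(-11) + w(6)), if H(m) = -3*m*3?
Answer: 24642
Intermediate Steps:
w(p) = (7 + p)*(12 + p) (w(p) = (12 + p)*(p + 7) = (12 + p)*(7 + p) = (7 + p)*(12 + p))
H(m) = -9*m
74*(H(-11) + w(6)) = 74*(-9*(-11) + (84 + 6² + 19*6)) = 74*(99 + (84 + 36 + 114)) = 74*(99 + 234) = 74*333 = 24642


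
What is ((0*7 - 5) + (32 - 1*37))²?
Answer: 100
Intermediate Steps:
((0*7 - 5) + (32 - 1*37))² = ((0 - 5) + (32 - 37))² = (-5 - 5)² = (-10)² = 100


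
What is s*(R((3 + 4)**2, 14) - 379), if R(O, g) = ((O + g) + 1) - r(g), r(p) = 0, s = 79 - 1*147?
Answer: 21420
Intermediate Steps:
s = -68 (s = 79 - 147 = -68)
R(O, g) = 1 + O + g (R(O, g) = ((O + g) + 1) - 1*0 = (1 + O + g) + 0 = 1 + O + g)
s*(R((3 + 4)**2, 14) - 379) = -68*((1 + (3 + 4)**2 + 14) - 379) = -68*((1 + 7**2 + 14) - 379) = -68*((1 + 49 + 14) - 379) = -68*(64 - 379) = -68*(-315) = 21420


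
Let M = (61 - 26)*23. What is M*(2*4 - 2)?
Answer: 4830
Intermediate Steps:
M = 805 (M = 35*23 = 805)
M*(2*4 - 2) = 805*(2*4 - 2) = 805*(8 - 2) = 805*6 = 4830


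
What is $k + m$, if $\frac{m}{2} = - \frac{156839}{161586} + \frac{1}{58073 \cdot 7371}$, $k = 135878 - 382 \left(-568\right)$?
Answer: $\frac{28848729798495625}{81758711853} \approx 3.5285 \cdot 10^{5}$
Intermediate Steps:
$k = 352854$ ($k = 135878 - -216976 = 135878 + 216976 = 352854$)
$m = - \frac{158713682837}{81758711853}$ ($m = 2 \left(- \frac{156839}{161586} + \frac{1}{58073 \cdot 7371}\right) = 2 \left(\left(-156839\right) \frac{1}{161586} + \frac{1}{58073} \cdot \frac{1}{7371}\right) = 2 \left(- \frac{3337}{3438} + \frac{1}{428056083}\right) = 2 \left(- \frac{158713682837}{163517423706}\right) = - \frac{158713682837}{81758711853} \approx -1.9412$)
$k + m = 352854 - \frac{158713682837}{81758711853} = \frac{28848729798495625}{81758711853}$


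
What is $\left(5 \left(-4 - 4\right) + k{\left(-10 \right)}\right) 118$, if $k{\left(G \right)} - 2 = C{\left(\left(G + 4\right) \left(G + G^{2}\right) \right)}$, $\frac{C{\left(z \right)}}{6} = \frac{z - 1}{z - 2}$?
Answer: $- \frac{1023650}{271} \approx -3777.3$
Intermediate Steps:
$C{\left(z \right)} = \frac{6 \left(-1 + z\right)}{-2 + z}$ ($C{\left(z \right)} = 6 \frac{z - 1}{z - 2} = 6 \frac{-1 + z}{-2 + z} = \frac{6 \left(-1 + z\right)}{-2 + z}$)
$k{\left(G \right)} = 2 + \frac{6 \left(-1 + \left(4 + G\right) \left(G + G^{2}\right)\right)}{-2 + \left(4 + G\right) \left(G + G^{2}\right)}$ ($k{\left(G \right)} = 2 + \frac{6 \left(-1 + \left(G + 4\right) \left(G + G^{2}\right)\right)}{-2 + \left(G + 4\right) \left(G + G^{2}\right)} = 2 + \frac{6 \left(-1 + \left(4 + G\right) \left(G + G^{2}\right)\right)}{-2 + \left(4 + G\right) \left(G + G^{2}\right)}$)
$\left(5 \left(-4 - 4\right) + k{\left(-10 \right)}\right) 118 = \left(5 \left(-4 - 4\right) + \frac{2 \left(-5 + 4 \left(-10\right) \left(4 + \left(-10\right)^{2} + 5 \left(-10\right)\right)\right)}{-2 - 10 \left(4 + \left(-10\right)^{2} + 5 \left(-10\right)\right)}\right) 118 = \left(5 \left(-8\right) + \frac{2 \left(-5 + 4 \left(-10\right) \left(4 + 100 - 50\right)\right)}{-2 - 10 \left(4 + 100 - 50\right)}\right) 118 = \left(-40 + \frac{2 \left(-5 + 4 \left(-10\right) 54\right)}{-2 - 540}\right) 118 = \left(-40 + \frac{2 \left(-5 - 2160\right)}{-2 - 540}\right) 118 = \left(-40 + 2 \frac{1}{-542} \left(-2165\right)\right) 118 = \left(-40 + 2 \left(- \frac{1}{542}\right) \left(-2165\right)\right) 118 = \left(-40 + \frac{2165}{271}\right) 118 = \left(- \frac{8675}{271}\right) 118 = - \frac{1023650}{271}$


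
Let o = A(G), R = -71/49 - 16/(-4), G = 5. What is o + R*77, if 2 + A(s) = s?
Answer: 1396/7 ≈ 199.43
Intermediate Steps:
R = 125/49 (R = -71*1/49 - 16*(-¼) = -71/49 + 4 = 125/49 ≈ 2.5510)
A(s) = -2 + s
o = 3 (o = -2 + 5 = 3)
o + R*77 = 3 + (125/49)*77 = 3 + 1375/7 = 1396/7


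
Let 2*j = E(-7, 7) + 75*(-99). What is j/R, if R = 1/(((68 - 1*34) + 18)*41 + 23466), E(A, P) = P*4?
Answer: -94674203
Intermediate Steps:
E(A, P) = 4*P
R = 1/25598 (R = 1/(((68 - 34) + 18)*41 + 23466) = 1/((34 + 18)*41 + 23466) = 1/(52*41 + 23466) = 1/(2132 + 23466) = 1/25598 ≈ 3.9066e-5)
j = -7397/2 (j = (4*7 + 75*(-99))/2 = (28 - 7425)/2 = (½)*(-7397) = -7397/2 ≈ -3698.5)
j/R = -7397/(2*1/25598) = -7397/2*25598 = -94674203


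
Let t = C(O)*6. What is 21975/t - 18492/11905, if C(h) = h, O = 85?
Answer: 16812097/404770 ≈ 41.535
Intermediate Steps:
t = 510 (t = 85*6 = 510)
21975/t - 18492/11905 = 21975/510 - 18492/11905 = 21975*(1/510) - 18492*1/11905 = 1465/34 - 18492/11905 = 16812097/404770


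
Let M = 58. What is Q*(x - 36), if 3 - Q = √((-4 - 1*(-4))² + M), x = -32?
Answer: -204 + 68*√58 ≈ 313.87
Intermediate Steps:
Q = 3 - √58 (Q = 3 - √((-4 - 1*(-4))² + 58) = 3 - √((-4 + 4)² + 58) = 3 - √(0² + 58) = 3 - √(0 + 58) = 3 - √58 ≈ -4.6158)
Q*(x - 36) = (3 - √58)*(-32 - 36) = (3 - √58)*(-68) = -204 + 68*√58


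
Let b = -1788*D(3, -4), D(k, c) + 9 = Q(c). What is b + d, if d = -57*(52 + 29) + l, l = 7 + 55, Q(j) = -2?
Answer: 15113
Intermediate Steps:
l = 62
D(k, c) = -11 (D(k, c) = -9 - 2 = -11)
d = -4555 (d = -57*(52 + 29) + 62 = -57*81 + 62 = -4617 + 62 = -4555)
b = 19668 (b = -1788*(-11) = 19668)
b + d = 19668 - 4555 = 15113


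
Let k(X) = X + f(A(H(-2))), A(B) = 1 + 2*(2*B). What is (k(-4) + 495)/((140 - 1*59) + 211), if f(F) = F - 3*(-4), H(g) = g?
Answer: 124/73 ≈ 1.6986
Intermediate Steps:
A(B) = 1 + 4*B
f(F) = 12 + F (f(F) = F + 12 = 12 + F)
k(X) = 5 + X (k(X) = X + (12 + (1 + 4*(-2))) = X + (12 + (1 - 8)) = X + (12 - 7) = X + 5 = 5 + X)
(k(-4) + 495)/((140 - 1*59) + 211) = ((5 - 4) + 495)/((140 - 1*59) + 211) = (1 + 495)/((140 - 59) + 211) = 496/(81 + 211) = 496/292 = 496*(1/292) = 124/73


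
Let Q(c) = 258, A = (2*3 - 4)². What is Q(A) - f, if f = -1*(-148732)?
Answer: -148474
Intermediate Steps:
f = 148732
A = 4 (A = (6 - 4)² = 2² = 4)
Q(A) - f = 258 - 1*148732 = 258 - 148732 = -148474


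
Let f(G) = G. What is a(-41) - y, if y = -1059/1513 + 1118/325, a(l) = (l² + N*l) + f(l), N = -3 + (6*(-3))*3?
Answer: 150326382/37825 ≈ 3974.3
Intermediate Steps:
N = -57 (N = -3 - 18*3 = -3 - 54 = -57)
a(l) = l² - 56*l (a(l) = (l² - 57*l) + l = l² - 56*l)
y = 103643/37825 (y = -1059*1/1513 + 1118*(1/325) = -1059/1513 + 86/25 = 103643/37825 ≈ 2.7401)
a(-41) - y = -41*(-56 - 41) - 1*103643/37825 = -41*(-97) - 103643/37825 = 3977 - 103643/37825 = 150326382/37825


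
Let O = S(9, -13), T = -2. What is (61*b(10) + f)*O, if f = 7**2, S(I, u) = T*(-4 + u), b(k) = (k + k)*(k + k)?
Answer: 831266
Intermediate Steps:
b(k) = 4*k**2 (b(k) = (2*k)*(2*k) = 4*k**2)
S(I, u) = 8 - 2*u (S(I, u) = -2*(-4 + u) = 8 - 2*u)
f = 49
O = 34 (O = 8 - 2*(-13) = 8 + 26 = 34)
(61*b(10) + f)*O = (61*(4*10**2) + 49)*34 = (61*(4*100) + 49)*34 = (61*400 + 49)*34 = (24400 + 49)*34 = 24449*34 = 831266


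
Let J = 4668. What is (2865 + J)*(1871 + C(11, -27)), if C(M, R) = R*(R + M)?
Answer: 17348499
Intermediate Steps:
C(M, R) = R*(M + R)
(2865 + J)*(1871 + C(11, -27)) = (2865 + 4668)*(1871 - 27*(11 - 27)) = 7533*(1871 - 27*(-16)) = 7533*(1871 + 432) = 7533*2303 = 17348499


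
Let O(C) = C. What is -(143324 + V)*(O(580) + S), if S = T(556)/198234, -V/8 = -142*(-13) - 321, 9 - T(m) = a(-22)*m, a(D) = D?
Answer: -2512946899694/33039 ≈ -7.6060e+7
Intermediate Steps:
T(m) = 9 + 22*m (T(m) = 9 - (-22)*m = 9 + 22*m)
V = -12200 (V = -8*(-142*(-13) - 321) = -8*(1846 - 321) = -8*1525 = -12200)
S = 12241/198234 (S = (9 + 22*556)/198234 = (9 + 12232)*(1/198234) = 12241*(1/198234) = 12241/198234 ≈ 0.061750)
-(143324 + V)*(O(580) + S) = -(143324 - 12200)*(580 + 12241/198234) = -131124*114987961/198234 = -1*2512946899694/33039 = -2512946899694/33039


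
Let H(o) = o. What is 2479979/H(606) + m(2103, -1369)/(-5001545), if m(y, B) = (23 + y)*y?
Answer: 12401017154887/3030936270 ≈ 4091.5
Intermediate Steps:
m(y, B) = y*(23 + y)
2479979/H(606) + m(2103, -1369)/(-5001545) = 2479979/606 + (2103*(23 + 2103))/(-5001545) = 2479979*(1/606) + (2103*2126)*(-1/5001545) = 2479979/606 + 4470978*(-1/5001545) = 2479979/606 - 4470978/5001545 = 12401017154887/3030936270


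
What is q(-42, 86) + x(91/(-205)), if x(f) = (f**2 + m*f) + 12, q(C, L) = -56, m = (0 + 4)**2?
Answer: -2139299/42025 ≈ -50.905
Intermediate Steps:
m = 16 (m = 4**2 = 16)
x(f) = 12 + f**2 + 16*f (x(f) = (f**2 + 16*f) + 12 = 12 + f**2 + 16*f)
q(-42, 86) + x(91/(-205)) = -56 + (12 + (91/(-205))**2 + 16*(91/(-205))) = -56 + (12 + (91*(-1/205))**2 + 16*(91*(-1/205))) = -56 + (12 + (-91/205)**2 + 16*(-91/205)) = -56 + (12 + 8281/42025 - 1456/205) = -56 + 214101/42025 = -2139299/42025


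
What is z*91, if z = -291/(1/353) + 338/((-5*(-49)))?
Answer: -327168361/35 ≈ -9.3477e+6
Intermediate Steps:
z = -25166797/245 (z = -291/1/353 + 338/245 = -291*353 + 338*(1/245) = -102723 + 338/245 = -25166797/245 ≈ -1.0272e+5)
z*91 = -25166797/245*91 = -327168361/35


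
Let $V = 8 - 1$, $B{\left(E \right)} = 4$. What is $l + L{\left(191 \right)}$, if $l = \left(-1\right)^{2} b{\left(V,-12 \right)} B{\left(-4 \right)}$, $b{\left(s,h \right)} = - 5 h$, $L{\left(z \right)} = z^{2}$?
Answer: $36721$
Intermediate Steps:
$V = 7$
$l = 240$ ($l = \left(-1\right)^{2} \left(-5\right) \left(-12\right) 4 = 1 \cdot 60 \cdot 4 = 1 \cdot 240 = 240$)
$l + L{\left(191 \right)} = 240 + 191^{2} = 240 + 36481 = 36721$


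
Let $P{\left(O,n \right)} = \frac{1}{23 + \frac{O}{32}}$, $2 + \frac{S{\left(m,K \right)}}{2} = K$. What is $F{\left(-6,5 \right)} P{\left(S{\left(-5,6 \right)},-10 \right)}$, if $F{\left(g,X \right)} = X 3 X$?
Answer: $\frac{100}{31} \approx 3.2258$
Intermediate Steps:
$F{\left(g,X \right)} = 3 X^{2}$ ($F{\left(g,X \right)} = 3 X X = 3 X^{2}$)
$S{\left(m,K \right)} = -4 + 2 K$
$P{\left(O,n \right)} = \frac{1}{23 + \frac{O}{32}}$ ($P{\left(O,n \right)} = \frac{1}{23 + O \frac{1}{32}} = \frac{1}{23 + \frac{O}{32}}$)
$F{\left(-6,5 \right)} P{\left(S{\left(-5,6 \right)},-10 \right)} = 3 \cdot 5^{2} \frac{32}{736 + \left(-4 + 2 \cdot 6\right)} = 3 \cdot 25 \frac{32}{736 + \left(-4 + 12\right)} = 75 \frac{32}{736 + 8} = 75 \cdot \frac{32}{744} = 75 \cdot 32 \cdot \frac{1}{744} = 75 \cdot \frac{4}{93} = \frac{100}{31}$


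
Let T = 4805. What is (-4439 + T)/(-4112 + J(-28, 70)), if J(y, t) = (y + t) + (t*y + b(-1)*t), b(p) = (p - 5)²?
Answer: -61/585 ≈ -0.10427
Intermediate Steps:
b(p) = (-5 + p)²
J(y, t) = y + 37*t + t*y (J(y, t) = (y + t) + (t*y + (-5 - 1)²*t) = (t + y) + (t*y + (-6)²*t) = (t + y) + (t*y + 36*t) = (t + y) + (36*t + t*y) = y + 37*t + t*y)
(-4439 + T)/(-4112 + J(-28, 70)) = (-4439 + 4805)/(-4112 + (-28 + 37*70 + 70*(-28))) = 366/(-4112 + (-28 + 2590 - 1960)) = 366/(-4112 + 602) = 366/(-3510) = 366*(-1/3510) = -61/585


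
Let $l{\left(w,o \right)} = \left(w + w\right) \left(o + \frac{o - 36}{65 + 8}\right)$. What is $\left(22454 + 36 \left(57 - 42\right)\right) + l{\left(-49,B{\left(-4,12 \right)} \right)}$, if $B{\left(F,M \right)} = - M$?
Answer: $\frac{1769114}{73} \approx 24234.0$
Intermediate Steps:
$l{\left(w,o \right)} = 2 w \left(- \frac{36}{73} + \frac{74 o}{73}\right)$ ($l{\left(w,o \right)} = 2 w \left(o + \frac{-36 + o}{73}\right) = 2 w \left(o + \left(-36 + o\right) \frac{1}{73}\right) = 2 w \left(o + \left(- \frac{36}{73} + \frac{o}{73}\right)\right) = 2 w \left(- \frac{36}{73} + \frac{74 o}{73}\right)$)
$\left(22454 + 36 \left(57 - 42\right)\right) + l{\left(-49,B{\left(-4,12 \right)} \right)} = \left(22454 + 36 \left(57 - 42\right)\right) + \frac{4}{73} \left(-49\right) \left(-18 + 37 \left(\left(-1\right) 12\right)\right) = \left(22454 + 36 \cdot 15\right) + \frac{4}{73} \left(-49\right) \left(-18 + 37 \left(-12\right)\right) = \left(22454 + 540\right) + \frac{4}{73} \left(-49\right) \left(-18 - 444\right) = 22994 + \frac{4}{73} \left(-49\right) \left(-462\right) = 22994 + \frac{90552}{73} = \frac{1769114}{73}$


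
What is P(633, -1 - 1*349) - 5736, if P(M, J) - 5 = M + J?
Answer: -5448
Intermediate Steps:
P(M, J) = 5 + J + M (P(M, J) = 5 + (M + J) = 5 + (J + M) = 5 + J + M)
P(633, -1 - 1*349) - 5736 = (5 + (-1 - 1*349) + 633) - 5736 = (5 + (-1 - 349) + 633) - 5736 = (5 - 350 + 633) - 5736 = 288 - 5736 = -5448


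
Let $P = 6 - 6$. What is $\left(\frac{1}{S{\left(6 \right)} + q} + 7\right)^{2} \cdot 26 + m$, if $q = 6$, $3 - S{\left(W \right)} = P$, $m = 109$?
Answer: $\frac{115325}{81} \approx 1423.8$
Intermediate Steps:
$P = 0$ ($P = 6 - 6 = 0$)
$S{\left(W \right)} = 3$ ($S{\left(W \right)} = 3 - 0 = 3 + 0 = 3$)
$\left(\frac{1}{S{\left(6 \right)} + q} + 7\right)^{2} \cdot 26 + m = \left(\frac{1}{3 + 6} + 7\right)^{2} \cdot 26 + 109 = \left(\frac{1}{9} + 7\right)^{2} \cdot 26 + 109 = \left(\frac{64}{9}\right)^{2} \cdot 26 + 109 = \frac{4096}{81} \cdot 26 + 109 = \frac{106496}{81} + 109 = \frac{115325}{81}$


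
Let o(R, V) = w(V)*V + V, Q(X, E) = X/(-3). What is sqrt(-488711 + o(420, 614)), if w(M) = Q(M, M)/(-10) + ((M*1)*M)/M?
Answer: I*sqrt(22170255)/15 ≈ 313.9*I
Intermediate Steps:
Q(X, E) = -X/3 (Q(X, E) = X*(-1/3) = -X/3)
w(M) = 31*M/30 (w(M) = -M/3/(-10) + ((M*1)*M)/M = -M/3*(-1/10) + (M*M)/M = M/30 + M**2/M = M/30 + M = 31*M/30)
o(R, V) = V + 31*V**2/30 (o(R, V) = (31*V/30)*V + V = 31*V**2/30 + V = V + 31*V**2/30)
sqrt(-488711 + o(420, 614)) = sqrt(-488711 + (1/30)*614*(30 + 31*614)) = sqrt(-488711 + (1/30)*614*(30 + 19034)) = sqrt(-488711 + (1/30)*614*19064) = sqrt(-488711 + 5852648/15) = sqrt(-1478017/15) = I*sqrt(22170255)/15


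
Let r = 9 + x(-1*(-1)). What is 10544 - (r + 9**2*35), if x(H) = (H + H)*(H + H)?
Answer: 7696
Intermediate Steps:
x(H) = 4*H**2 (x(H) = (2*H)*(2*H) = 4*H**2)
r = 13 (r = 9 + 4*(-1*(-1))**2 = 9 + 4*1**2 = 9 + 4*1 = 9 + 4 = 13)
10544 - (r + 9**2*35) = 10544 - (13 + 9**2*35) = 10544 - (13 + 81*35) = 10544 - (13 + 2835) = 10544 - 1*2848 = 10544 - 2848 = 7696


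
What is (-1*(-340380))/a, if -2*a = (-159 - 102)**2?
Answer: -75640/7569 ≈ -9.9934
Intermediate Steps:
a = -68121/2 (a = -(-159 - 102)**2/2 = -1/2*(-261)**2 = -1/2*68121 = -68121/2 ≈ -34061.)
(-1*(-340380))/a = (-1*(-340380))/(-68121/2) = 340380*(-2/68121) = -75640/7569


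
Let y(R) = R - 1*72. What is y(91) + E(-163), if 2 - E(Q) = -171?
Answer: 192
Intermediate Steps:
E(Q) = 173 (E(Q) = 2 - 1*(-171) = 2 + 171 = 173)
y(R) = -72 + R (y(R) = R - 72 = -72 + R)
y(91) + E(-163) = (-72 + 91) + 173 = 19 + 173 = 192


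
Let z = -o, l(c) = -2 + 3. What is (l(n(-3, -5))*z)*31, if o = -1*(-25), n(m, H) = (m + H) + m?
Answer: -775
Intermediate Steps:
n(m, H) = H + 2*m (n(m, H) = (H + m) + m = H + 2*m)
o = 25
l(c) = 1
z = -25 (z = -1*25 = -25)
(l(n(-3, -5))*z)*31 = (1*(-25))*31 = -25*31 = -775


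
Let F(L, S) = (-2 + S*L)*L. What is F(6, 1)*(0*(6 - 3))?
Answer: 0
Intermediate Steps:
F(L, S) = L*(-2 + L*S) (F(L, S) = (-2 + L*S)*L = L*(-2 + L*S))
F(6, 1)*(0*(6 - 3)) = (6*(-2 + 6*1))*(0*(6 - 3)) = (6*(-2 + 6))*(0*3) = (6*4)*0 = 24*0 = 0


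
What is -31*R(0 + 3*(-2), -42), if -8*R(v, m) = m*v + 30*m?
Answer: -3906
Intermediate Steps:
R(v, m) = -15*m/4 - m*v/8 (R(v, m) = -(m*v + 30*m)/8 = -(30*m + m*v)/8 = -15*m/4 - m*v/8)
-31*R(0 + 3*(-2), -42) = -(-31)*(-42)*(30 + (0 + 3*(-2)))/8 = -(-31)*(-42)*(30 + (0 - 6))/8 = -(-31)*(-42)*(30 - 6)/8 = -(-31)*(-42)*24/8 = -31*126 = -3906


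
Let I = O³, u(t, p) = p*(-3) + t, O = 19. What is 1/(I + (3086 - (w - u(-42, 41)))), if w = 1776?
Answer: 1/8004 ≈ 0.00012494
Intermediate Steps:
u(t, p) = t - 3*p (u(t, p) = -3*p + t = t - 3*p)
I = 6859 (I = 19³ = 6859)
1/(I + (3086 - (w - u(-42, 41)))) = 1/(6859 + (3086 - (1776 - (-42 - 3*41)))) = 1/(6859 + (3086 - (1776 - (-42 - 123)))) = 1/(6859 + (3086 - (1776 - 1*(-165)))) = 1/(6859 + (3086 - (1776 + 165))) = 1/(6859 + (3086 - 1*1941)) = 1/(6859 + (3086 - 1941)) = 1/(6859 + 1145) = 1/8004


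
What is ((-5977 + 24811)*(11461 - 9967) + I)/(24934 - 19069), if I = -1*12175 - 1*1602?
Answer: 28124219/5865 ≈ 4795.3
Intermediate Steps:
I = -13777 (I = -12175 - 1602 = -13777)
((-5977 + 24811)*(11461 - 9967) + I)/(24934 - 19069) = ((-5977 + 24811)*(11461 - 9967) - 13777)/(24934 - 19069) = (18834*1494 - 13777)/5865 = (28137996 - 13777)*(1/5865) = 28124219*(1/5865) = 28124219/5865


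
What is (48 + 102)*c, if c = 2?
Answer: 300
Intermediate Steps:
(48 + 102)*c = (48 + 102)*2 = 150*2 = 300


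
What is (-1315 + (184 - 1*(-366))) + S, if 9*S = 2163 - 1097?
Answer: -5819/9 ≈ -646.56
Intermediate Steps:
S = 1066/9 (S = (2163 - 1097)/9 = (⅑)*1066 = 1066/9 ≈ 118.44)
(-1315 + (184 - 1*(-366))) + S = (-1315 + (184 - 1*(-366))) + 1066/9 = (-1315 + (184 + 366)) + 1066/9 = (-1315 + 550) + 1066/9 = -765 + 1066/9 = -5819/9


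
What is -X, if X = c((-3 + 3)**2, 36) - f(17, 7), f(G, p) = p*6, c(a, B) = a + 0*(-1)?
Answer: 42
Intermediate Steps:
c(a, B) = a (c(a, B) = a + 0 = a)
f(G, p) = 6*p
X = -42 (X = (-3 + 3)**2 - 6*7 = 0**2 - 1*42 = 0 - 42 = -42)
-X = -1*(-42) = 42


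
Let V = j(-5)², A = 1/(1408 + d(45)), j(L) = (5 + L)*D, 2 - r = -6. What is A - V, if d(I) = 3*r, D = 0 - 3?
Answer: 1/1432 ≈ 0.00069832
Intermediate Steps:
D = -3
r = 8 (r = 2 - 1*(-6) = 2 + 6 = 8)
d(I) = 24 (d(I) = 3*8 = 24)
j(L) = -15 - 3*L (j(L) = (5 + L)*(-3) = -15 - 3*L)
A = 1/1432 (A = 1/(1408 + 24) = 1/1432 ≈ 0.00069832)
V = 0 (V = (-15 - 3*(-5))² = (-15 + 15)² = 0² = 0)
A - V = 1/1432 - 1*0 = 1/1432 + 0 = 1/1432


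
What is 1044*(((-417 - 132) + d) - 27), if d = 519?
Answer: -59508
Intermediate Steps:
1044*(((-417 - 132) + d) - 27) = 1044*(((-417 - 132) + 519) - 27) = 1044*((-549 + 519) - 27) = 1044*(-30 - 27) = 1044*(-57) = -59508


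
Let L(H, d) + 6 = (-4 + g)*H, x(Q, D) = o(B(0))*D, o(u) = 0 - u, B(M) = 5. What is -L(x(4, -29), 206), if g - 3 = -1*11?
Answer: 1746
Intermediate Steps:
g = -8 (g = 3 - 1*11 = 3 - 11 = -8)
o(u) = -u
x(Q, D) = -5*D (x(Q, D) = (-1*5)*D = -5*D)
L(H, d) = -6 - 12*H (L(H, d) = -6 + (-4 - 8)*H = -6 - 12*H)
-L(x(4, -29), 206) = -(-6 - (-60)*(-29)) = -(-6 - 12*145) = -(-6 - 1740) = -1*(-1746) = 1746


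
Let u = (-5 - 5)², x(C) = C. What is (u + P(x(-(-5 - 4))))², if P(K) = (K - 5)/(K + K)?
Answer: 813604/81 ≈ 10045.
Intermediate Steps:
u = 100 (u = (-10)² = 100)
P(K) = (-5 + K)/(2*K) (P(K) = (-5 + K)/((2*K)) = (-5 + K)*(1/(2*K)) = (-5 + K)/(2*K))
(u + P(x(-(-5 - 4))))² = (100 + (-5 - (-5 - 4))/(2*((-(-5 - 4)))))² = (100 + (-5 - 1*(-9))/(2*((-1*(-9)))))² = (100 + (½)*(-5 + 9)/9)² = (100 + (½)*(⅑)*4)² = (100 + 2/9)² = (902/9)² = 813604/81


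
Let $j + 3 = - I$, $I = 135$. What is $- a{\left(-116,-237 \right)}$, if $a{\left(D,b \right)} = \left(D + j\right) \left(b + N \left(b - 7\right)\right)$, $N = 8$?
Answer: $-556006$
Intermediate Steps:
$j = -138$ ($j = -3 - 135 = -138$)
$a{\left(D,b \right)} = \left(-138 + D\right) \left(-56 + 9 b\right)$ ($a{\left(D,b \right)} = \left(D - 138\right) \left(b + 8 \left(b - 7\right)\right) = \left(-138 + D\right) \left(b + 8 \left(-7 + b\right)\right) = \left(-138 + D\right) \left(b + \left(-56 + 8 b\right)\right) = \left(-138 + D\right) \left(-56 + 9 b\right)$)
$- a{\left(-116,-237 \right)} = - (7728 - -294354 - -6496 + 9 \left(-116\right) \left(-237\right)) = - (7728 + 294354 + 6496 + 247428) = \left(-1\right) 556006 = -556006$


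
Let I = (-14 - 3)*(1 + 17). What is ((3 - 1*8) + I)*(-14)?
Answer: 4354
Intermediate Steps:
I = -306 (I = -17*18 = -306)
((3 - 1*8) + I)*(-14) = ((3 - 1*8) - 306)*(-14) = ((3 - 8) - 306)*(-14) = (-5 - 306)*(-14) = -311*(-14) = 4354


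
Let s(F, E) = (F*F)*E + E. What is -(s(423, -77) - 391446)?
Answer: 14169056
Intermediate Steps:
s(F, E) = E + E*F**2 (s(F, E) = F**2*E + E = E*F**2 + E = E + E*F**2)
-(s(423, -77) - 391446) = -(-77*(1 + 423**2) - 391446) = -(-77*(1 + 178929) - 391446) = -(-77*178930 - 391446) = -(-13777610 - 391446) = -1*(-14169056) = 14169056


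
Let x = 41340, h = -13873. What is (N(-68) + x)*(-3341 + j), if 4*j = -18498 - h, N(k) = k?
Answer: -185610502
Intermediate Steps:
j = -4625/4 (j = (-18498 - 1*(-13873))/4 = (-18498 + 13873)/4 = (¼)*(-4625) = -4625/4 ≈ -1156.3)
(N(-68) + x)*(-3341 + j) = (-68 + 41340)*(-3341 - 4625/4) = 41272*(-17989/4) = -185610502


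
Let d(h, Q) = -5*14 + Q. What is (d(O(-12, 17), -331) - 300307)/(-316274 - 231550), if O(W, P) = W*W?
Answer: 25059/45652 ≈ 0.54891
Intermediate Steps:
O(W, P) = W²
d(h, Q) = -70 + Q
(d(O(-12, 17), -331) - 300307)/(-316274 - 231550) = ((-70 - 331) - 300307)/(-316274 - 231550) = (-401 - 300307)/(-547824) = -300708*(-1/547824) = 25059/45652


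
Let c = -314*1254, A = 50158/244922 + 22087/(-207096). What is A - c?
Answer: 9986120563114013/25361183256 ≈ 3.9376e+5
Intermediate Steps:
A = 2488964477/25361183256 (A = 50158*(1/244922) + 22087*(-1/207096) = 25079/122461 - 22087/207096 = 2488964477/25361183256 ≈ 0.098141)
c = -393756
A - c = 2488964477/25361183256 - 1*(-393756) = 2488964477/25361183256 + 393756 = 9986120563114013/25361183256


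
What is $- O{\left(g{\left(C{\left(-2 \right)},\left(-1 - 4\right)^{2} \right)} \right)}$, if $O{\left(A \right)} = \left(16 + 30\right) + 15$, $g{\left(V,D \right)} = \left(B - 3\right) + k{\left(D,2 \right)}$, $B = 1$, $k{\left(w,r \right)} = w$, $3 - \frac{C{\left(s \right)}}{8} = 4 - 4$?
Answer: $-61$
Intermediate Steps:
$C{\left(s \right)} = 24$ ($C{\left(s \right)} = 24 - 8 \left(4 - 4\right) = 24 - 0 = 24 + 0 = 24$)
$g{\left(V,D \right)} = -2 + D$ ($g{\left(V,D \right)} = \left(1 - 3\right) + D = -2 + D$)
$O{\left(A \right)} = 61$ ($O{\left(A \right)} = 46 + 15 = 61$)
$- O{\left(g{\left(C{\left(-2 \right)},\left(-1 - 4\right)^{2} \right)} \right)} = \left(-1\right) 61 = -61$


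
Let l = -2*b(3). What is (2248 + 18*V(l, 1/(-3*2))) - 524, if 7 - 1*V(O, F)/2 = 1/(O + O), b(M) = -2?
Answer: 3943/2 ≈ 1971.5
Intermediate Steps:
l = 4 (l = -2*(-2) = 4)
V(O, F) = 14 - 1/O (V(O, F) = 14 - 2/(O + O) = 14 - 2*1/(2*O) = 14 - 1/O)
(2248 + 18*V(l, 1/(-3*2))) - 524 = (2248 + 18*(14 - 1/4)) - 524 = (2248 + 18*(14 - 1*¼)) - 524 = (2248 + 18*(14 - ¼)) - 524 = (2248 + 18*(55/4)) - 524 = (2248 + 495/2) - 524 = 4991/2 - 524 = 3943/2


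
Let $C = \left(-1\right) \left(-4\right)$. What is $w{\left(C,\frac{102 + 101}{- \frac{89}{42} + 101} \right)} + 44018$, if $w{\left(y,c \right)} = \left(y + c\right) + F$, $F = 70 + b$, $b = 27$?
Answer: $\frac{183234733}{4153} \approx 44121.0$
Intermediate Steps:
$F = 97$ ($F = 70 + 27 = 97$)
$C = 4$
$w{\left(y,c \right)} = 97 + c + y$ ($w{\left(y,c \right)} = \left(y + c\right) + 97 = \left(c + y\right) + 97 = 97 + c + y$)
$w{\left(C,\frac{102 + 101}{- \frac{89}{42} + 101} \right)} + 44018 = \left(97 + \frac{102 + 101}{- \frac{89}{42} + 101} + 4\right) + 44018 = \left(97 + \frac{203}{\left(-89\right) \frac{1}{42} + 101} + 4\right) + 44018 = \left(97 + \frac{203}{- \frac{89}{42} + 101} + 4\right) + 44018 = \left(97 + \frac{203}{\frac{4153}{42}} + 4\right) + 44018 = \left(97 + 203 \cdot \frac{42}{4153} + 4\right) + 44018 = \left(97 + \frac{8526}{4153} + 4\right) + 44018 = \frac{427979}{4153} + 44018 = \frac{183234733}{4153}$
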